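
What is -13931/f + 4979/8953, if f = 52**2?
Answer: -111261027/24208912 ≈ -4.5959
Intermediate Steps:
f = 2704
-13931/f + 4979/8953 = -13931/2704 + 4979/8953 = -111261027/24208912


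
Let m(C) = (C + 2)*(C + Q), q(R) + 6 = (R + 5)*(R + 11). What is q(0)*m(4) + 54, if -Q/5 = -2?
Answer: 4170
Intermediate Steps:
q(R) = -6 + (5 + R)*(11 + R) (q(R) = -6 + (R + 5)*(R + 11) = -6 + (5 + R)*(11 + R))
Q = 10 (Q = -5*(-2) = 10)
m(C) = (2 + C)*(10 + C) (m(C) = (C + 2)*(C + 10) = (2 + C)*(10 + C))
q(0)*m(4) + 54 = (49 + 0**2 + 16*0)*(20 + 4**2 + 12*4) + 54 = (49 + 0 + 0)*(20 + 16 + 48) + 54 = 49*84 + 54 = 4116 + 54 = 4170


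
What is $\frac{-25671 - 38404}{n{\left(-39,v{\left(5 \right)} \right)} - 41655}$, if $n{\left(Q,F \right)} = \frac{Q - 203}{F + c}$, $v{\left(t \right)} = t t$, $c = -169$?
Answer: $\frac{4613400}{2999039} \approx 1.5383$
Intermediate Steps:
$v{\left(t \right)} = t^{2}$
$n{\left(Q,F \right)} = \frac{-203 + Q}{-169 + F}$ ($n{\left(Q,F \right)} = \frac{Q - 203}{F - 169} = \frac{-203 + Q}{-169 + F}$)
$\frac{-25671 - 38404}{n{\left(-39,v{\left(5 \right)} \right)} - 41655} = \frac{-25671 - 38404}{\frac{-203 - 39}{-169 + 5^{2}} - 41655} = - \frac{64075}{\frac{1}{-169 + 25} \left(-242\right) - 41655} = - \frac{64075}{\frac{1}{-144} \left(-242\right) - 41655} = - \frac{64075}{\left(- \frac{1}{144}\right) \left(-242\right) - 41655} = - \frac{64075}{\frac{121}{72} - 41655} = - \frac{64075}{- \frac{2999039}{72}} = \left(-64075\right) \left(- \frac{72}{2999039}\right) = \frac{4613400}{2999039}$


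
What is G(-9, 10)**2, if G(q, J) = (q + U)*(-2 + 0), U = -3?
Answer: 576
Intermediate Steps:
G(q, J) = 6 - 2*q (G(q, J) = (q - 3)*(-2 + 0) = (-3 + q)*(-2) = 6 - 2*q)
G(-9, 10)**2 = (6 - 2*(-9))**2 = (6 + 18)**2 = 24**2 = 576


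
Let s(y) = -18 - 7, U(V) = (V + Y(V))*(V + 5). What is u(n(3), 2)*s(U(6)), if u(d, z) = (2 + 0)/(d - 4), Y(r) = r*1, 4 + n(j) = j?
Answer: 10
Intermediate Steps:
n(j) = -4 + j
Y(r) = r
u(d, z) = 2/(-4 + d)
U(V) = 2*V*(5 + V) (U(V) = (V + V)*(V + 5) = (2*V)*(5 + V) = 2*V*(5 + V))
s(y) = -25
u(n(3), 2)*s(U(6)) = (2/(-4 + (-4 + 3)))*(-25) = (2/(-4 - 1))*(-25) = (2/(-5))*(-25) = (2*(-⅕))*(-25) = -⅖*(-25) = 10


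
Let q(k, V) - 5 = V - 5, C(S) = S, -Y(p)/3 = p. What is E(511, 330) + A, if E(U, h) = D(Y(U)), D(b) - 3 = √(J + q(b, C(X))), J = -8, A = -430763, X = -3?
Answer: -430760 + I*√11 ≈ -4.3076e+5 + 3.3166*I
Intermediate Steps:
Y(p) = -3*p
q(k, V) = V (q(k, V) = 5 + (V - 5) = 5 + (-5 + V) = V)
D(b) = 3 + I*√11 (D(b) = 3 + √(-8 - 3) = 3 + √(-11) = 3 + I*√11)
E(U, h) = 3 + I*√11
E(511, 330) + A = (3 + I*√11) - 430763 = -430760 + I*√11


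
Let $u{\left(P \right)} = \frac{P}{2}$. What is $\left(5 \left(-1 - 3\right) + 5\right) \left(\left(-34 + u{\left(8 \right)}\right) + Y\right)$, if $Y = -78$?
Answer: $1620$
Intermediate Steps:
$u{\left(P \right)} = \frac{P}{2}$ ($u{\left(P \right)} = P \frac{1}{2} = \frac{P}{2}$)
$\left(5 \left(-1 - 3\right) + 5\right) \left(\left(-34 + u{\left(8 \right)}\right) + Y\right) = \left(5 \left(-1 - 3\right) + 5\right) \left(\left(-34 + \frac{1}{2} \cdot 8\right) - 78\right) = \left(5 \left(-4\right) + 5\right) \left(\left(-34 + 4\right) - 78\right) = \left(-20 + 5\right) \left(-30 - 78\right) = \left(-15\right) \left(-108\right) = 1620$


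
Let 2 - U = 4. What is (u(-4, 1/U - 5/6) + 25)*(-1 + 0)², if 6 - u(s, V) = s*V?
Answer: 77/3 ≈ 25.667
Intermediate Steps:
U = -2 (U = 2 - 1*4 = 2 - 4 = -2)
u(s, V) = 6 - V*s (u(s, V) = 6 - s*V = 6 - V*s)
(u(-4, 1/U - 5/6) + 25)*(-1 + 0)² = ((6 - 1*(1/(-2) - 5/6)*(-4)) + 25)*(-1 + 0)² = ((6 - 1*(1*(-½) - 5*⅙)*(-4)) + 25)*(-1)² = ((6 - 1*(-½ - ⅚)*(-4)) + 25)*1 = ((6 - 1*(-4/3)*(-4)) + 25)*1 = ((6 - 16/3) + 25)*1 = (⅔ + 25)*1 = (77/3)*1 = 77/3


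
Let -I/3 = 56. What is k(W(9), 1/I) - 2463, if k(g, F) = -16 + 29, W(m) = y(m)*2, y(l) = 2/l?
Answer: -2450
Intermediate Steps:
I = -168 (I = -3*56 = -168)
W(m) = 4/m (W(m) = (2/m)*2 = 4/m)
k(g, F) = 13
k(W(9), 1/I) - 2463 = 13 - 2463 = -2450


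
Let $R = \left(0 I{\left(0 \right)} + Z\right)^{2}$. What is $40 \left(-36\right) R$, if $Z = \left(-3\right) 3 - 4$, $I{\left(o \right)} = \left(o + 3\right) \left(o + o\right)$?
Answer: $-243360$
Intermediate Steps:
$I{\left(o \right)} = 2 o \left(3 + o\right)$ ($I{\left(o \right)} = \left(3 + o\right) 2 o = 2 o \left(3 + o\right)$)
$Z = -13$ ($Z = -9 - 4 = -13$)
$R = 169$ ($R = \left(0 \cdot 2 \cdot 0 \left(3 + 0\right) - 13\right)^{2} = \left(0 \cdot 2 \cdot 0 \cdot 3 - 13\right)^{2} = \left(0 \cdot 0 - 13\right)^{2} = \left(0 - 13\right)^{2} = \left(-13\right)^{2} = 169$)
$40 \left(-36\right) R = 40 \left(-36\right) 169 = \left(-1440\right) 169 = -243360$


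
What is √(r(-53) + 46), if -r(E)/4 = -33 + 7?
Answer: 5*√6 ≈ 12.247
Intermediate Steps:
r(E) = 104 (r(E) = -4*(-33 + 7) = -4*(-26) = 104)
√(r(-53) + 46) = √(104 + 46) = √150 = 5*√6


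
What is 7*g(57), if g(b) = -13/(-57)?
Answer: 91/57 ≈ 1.5965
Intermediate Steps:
g(b) = 13/57 (g(b) = -13*(-1/57) = 13/57)
7*g(57) = 7*(13/57) = 91/57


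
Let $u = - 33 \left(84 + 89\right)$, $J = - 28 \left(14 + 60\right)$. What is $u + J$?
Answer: $-7781$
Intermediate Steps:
$J = -2072$ ($J = \left(-28\right) 74 = -2072$)
$u = -5709$ ($u = \left(-33\right) 173 = -5709$)
$u + J = -5709 - 2072 = -7781$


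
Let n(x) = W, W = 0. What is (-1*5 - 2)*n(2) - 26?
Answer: -26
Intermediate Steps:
n(x) = 0
(-1*5 - 2)*n(2) - 26 = (-1*5 - 2)*0 - 26 = (-5 - 2)*0 - 26 = -7*0 - 26 = 0 - 26 = -26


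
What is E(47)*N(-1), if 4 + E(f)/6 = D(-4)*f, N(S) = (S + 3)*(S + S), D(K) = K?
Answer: 4608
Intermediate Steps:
N(S) = 2*S*(3 + S) (N(S) = (3 + S)*(2*S) = 2*S*(3 + S))
E(f) = -24 - 24*f (E(f) = -24 + 6*(-4*f) = -24 - 24*f)
E(47)*N(-1) = (-24 - 24*47)*(2*(-1)*(3 - 1)) = (-24 - 1128)*(2*(-1)*2) = -1152*(-4) = 4608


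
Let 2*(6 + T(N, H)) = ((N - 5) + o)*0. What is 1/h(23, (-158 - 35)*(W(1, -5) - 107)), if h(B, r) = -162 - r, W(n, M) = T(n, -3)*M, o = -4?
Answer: -1/15023 ≈ -6.6565e-5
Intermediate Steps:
T(N, H) = -6 (T(N, H) = -6 + (((N - 5) - 4)*0)/2 = -6 + (((-5 + N) - 4)*0)/2 = -6 + ((-9 + N)*0)/2 = -6 + (½)*0 = -6 + 0 = -6)
W(n, M) = -6*M
1/h(23, (-158 - 35)*(W(1, -5) - 107)) = 1/(-162 - (-158 - 35)*(-6*(-5) - 107)) = 1/(-162 - (-193)*(30 - 107)) = 1/(-162 - (-193)*(-77)) = 1/(-162 - 1*14861) = 1/(-162 - 14861) = 1/(-15023) = -1/15023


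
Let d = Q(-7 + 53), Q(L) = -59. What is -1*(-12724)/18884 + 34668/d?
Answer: -163479949/278539 ≈ -586.92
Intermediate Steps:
d = -59
-1*(-12724)/18884 + 34668/d = -1*(-12724)/18884 + 34668/(-59) = 12724*(1/18884) + 34668*(-1/59) = 3181/4721 - 34668/59 = -163479949/278539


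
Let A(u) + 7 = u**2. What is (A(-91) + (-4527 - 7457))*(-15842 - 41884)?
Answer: 214163460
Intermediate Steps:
A(u) = -7 + u**2
(A(-91) + (-4527 - 7457))*(-15842 - 41884) = ((-7 + (-91)**2) + (-4527 - 7457))*(-15842 - 41884) = ((-7 + 8281) - 11984)*(-57726) = (8274 - 11984)*(-57726) = -3710*(-57726) = 214163460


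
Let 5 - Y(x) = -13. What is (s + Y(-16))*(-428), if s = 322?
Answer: -145520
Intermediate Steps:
Y(x) = 18 (Y(x) = 5 - 1*(-13) = 5 + 13 = 18)
(s + Y(-16))*(-428) = (322 + 18)*(-428) = 340*(-428) = -145520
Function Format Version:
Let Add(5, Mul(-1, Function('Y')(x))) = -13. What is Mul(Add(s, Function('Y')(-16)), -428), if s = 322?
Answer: -145520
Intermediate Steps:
Function('Y')(x) = 18 (Function('Y')(x) = Add(5, Mul(-1, -13)) = Add(5, 13) = 18)
Mul(Add(s, Function('Y')(-16)), -428) = Mul(Add(322, 18), -428) = Mul(340, -428) = -145520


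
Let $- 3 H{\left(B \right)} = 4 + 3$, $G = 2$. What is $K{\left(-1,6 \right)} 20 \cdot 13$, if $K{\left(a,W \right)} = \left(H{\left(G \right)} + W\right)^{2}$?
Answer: $\frac{31460}{9} \approx 3495.6$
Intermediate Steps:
$H{\left(B \right)} = - \frac{7}{3}$ ($H{\left(B \right)} = - \frac{4 + 3}{3} = \left(- \frac{1}{3}\right) 7 = - \frac{7}{3}$)
$K{\left(a,W \right)} = \left(- \frac{7}{3} + W\right)^{2}$
$K{\left(-1,6 \right)} 20 \cdot 13 = \frac{\left(-7 + 3 \cdot 6\right)^{2}}{9} \cdot 20 \cdot 13 = \frac{\left(-7 + 18\right)^{2}}{9} \cdot 20 \cdot 13 = \frac{11^{2}}{9} \cdot 20 \cdot 13 = \frac{1}{9} \cdot 121 \cdot 20 \cdot 13 = \frac{121}{9} \cdot 20 \cdot 13 = \frac{2420}{9} \cdot 13 = \frac{31460}{9}$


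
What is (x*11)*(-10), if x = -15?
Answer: 1650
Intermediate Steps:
(x*11)*(-10) = -15*11*(-10) = -165*(-10) = 1650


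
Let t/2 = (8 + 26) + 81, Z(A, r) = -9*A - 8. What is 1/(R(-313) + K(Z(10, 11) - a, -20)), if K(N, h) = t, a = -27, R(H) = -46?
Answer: 1/184 ≈ 0.0054348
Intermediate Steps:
Z(A, r) = -8 - 9*A
t = 230 (t = 2*((8 + 26) + 81) = 2*(34 + 81) = 2*115 = 230)
K(N, h) = 230
1/(R(-313) + K(Z(10, 11) - a, -20)) = 1/(-46 + 230) = 1/184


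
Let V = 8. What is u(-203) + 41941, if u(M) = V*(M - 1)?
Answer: 40309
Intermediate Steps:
u(M) = -8 + 8*M (u(M) = 8*(M - 1) = 8*(-1 + M) = -8 + 8*M)
u(-203) + 41941 = (-8 + 8*(-203)) + 41941 = (-8 - 1624) + 41941 = -1632 + 41941 = 40309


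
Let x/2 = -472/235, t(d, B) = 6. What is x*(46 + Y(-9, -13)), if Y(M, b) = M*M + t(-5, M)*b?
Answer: -46256/235 ≈ -196.83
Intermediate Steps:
Y(M, b) = M² + 6*b (Y(M, b) = M*M + 6*b = M² + 6*b)
x = -944/235 (x = 2*(-472/235) = -944/235 ≈ -4.0170)
x*(46 + Y(-9, -13)) = -944*(46 + ((-9)² + 6*(-13)))/235 = -944*(46 + (81 - 78))/235 = -944*(46 + 3)/235 = -944/235*49 = -46256/235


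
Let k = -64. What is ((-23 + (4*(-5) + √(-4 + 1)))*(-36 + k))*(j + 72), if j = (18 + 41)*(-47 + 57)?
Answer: 2846600 - 66200*I*√3 ≈ 2.8466e+6 - 1.1466e+5*I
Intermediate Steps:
j = 590 (j = 59*10 = 590)
((-23 + (4*(-5) + √(-4 + 1)))*(-36 + k))*(j + 72) = ((-23 + (4*(-5) + √(-4 + 1)))*(-36 - 64))*(590 + 72) = ((-23 + (-20 + √(-3)))*(-100))*662 = ((-23 + (-20 + I*√3))*(-100))*662 = ((-43 + I*√3)*(-100))*662 = (4300 - 100*I*√3)*662 = 2846600 - 66200*I*√3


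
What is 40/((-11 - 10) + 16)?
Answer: -8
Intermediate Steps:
40/((-11 - 10) + 16) = 40/(-21 + 16) = 40/(-5) = 40*(-⅕) = -8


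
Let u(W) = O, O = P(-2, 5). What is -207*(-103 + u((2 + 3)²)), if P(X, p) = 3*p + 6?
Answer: 16974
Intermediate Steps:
P(X, p) = 6 + 3*p
O = 21 (O = 6 + 3*5 = 6 + 15 = 21)
u(W) = 21
-207*(-103 + u((2 + 3)²)) = -207*(-103 + 21) = -207*(-82) = 16974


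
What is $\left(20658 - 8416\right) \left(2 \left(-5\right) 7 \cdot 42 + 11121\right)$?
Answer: $100151802$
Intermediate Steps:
$\left(20658 - 8416\right) \left(2 \left(-5\right) 7 \cdot 42 + 11121\right) = 12242 \left(\left(-10\right) 7 \cdot 42 + 11121\right) = 12242 \left(\left(-70\right) 42 + 11121\right) = 12242 \left(-2940 + 11121\right) = 12242 \cdot 8181 = 100151802$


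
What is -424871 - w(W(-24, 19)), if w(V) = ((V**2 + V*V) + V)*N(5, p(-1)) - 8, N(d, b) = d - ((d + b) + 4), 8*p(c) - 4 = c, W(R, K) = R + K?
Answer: -3397329/8 ≈ -4.2467e+5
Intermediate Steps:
W(R, K) = K + R
p(c) = 1/2 + c/8
N(d, b) = -4 - b (N(d, b) = d - ((b + d) + 4) = d - (4 + b + d) = d + (-4 - b - d) = -4 - b)
w(V) = -8 - 35*V**2/4 - 35*V/8 (w(V) = ((V**2 + V*V) + V)*(-4 - (1/2 + (1/8)*(-1))) - 8 = ((V**2 + V**2) + V)*(-4 - (1/2 - 1/8)) - 8 = (2*V**2 + V)*(-4 - 1*3/8) - 8 = (V + 2*V**2)*(-4 - 3/8) - 8 = (V + 2*V**2)*(-35/8) - 8 = (-35*V**2/4 - 35*V/8) - 8 = -8 - 35*V**2/4 - 35*V/8)
-424871 - w(W(-24, 19)) = -424871 - (-8 - 35*(19 - 24)**2/4 - 35*(19 - 24)/8) = -424871 - (-8 - 35/4*(-5)**2 - 35/8*(-5)) = -424871 - (-8 - 35/4*25 + 175/8) = -424871 - (-8 - 875/4 + 175/8) = -424871 - 1*(-1639/8) = -424871 + 1639/8 = -3397329/8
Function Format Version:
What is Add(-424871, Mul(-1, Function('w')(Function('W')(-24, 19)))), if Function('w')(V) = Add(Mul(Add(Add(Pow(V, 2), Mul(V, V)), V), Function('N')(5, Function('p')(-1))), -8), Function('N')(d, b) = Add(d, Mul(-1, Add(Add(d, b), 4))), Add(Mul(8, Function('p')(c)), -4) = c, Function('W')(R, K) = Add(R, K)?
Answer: Rational(-3397329, 8) ≈ -4.2467e+5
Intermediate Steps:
Function('W')(R, K) = Add(K, R)
Function('p')(c) = Add(Rational(1, 2), Mul(Rational(1, 8), c))
Function('N')(d, b) = Add(-4, Mul(-1, b)) (Function('N')(d, b) = Add(d, Mul(-1, Add(Add(b, d), 4))) = Add(d, Mul(-1, Add(4, b, d))) = Add(d, Add(-4, Mul(-1, b), Mul(-1, d))) = Add(-4, Mul(-1, b)))
Function('w')(V) = Add(-8, Mul(Rational(-35, 4), Pow(V, 2)), Mul(Rational(-35, 8), V)) (Function('w')(V) = Add(Mul(Add(Add(Pow(V, 2), Mul(V, V)), V), Add(-4, Mul(-1, Add(Rational(1, 2), Mul(Rational(1, 8), -1))))), -8) = Add(Mul(Add(Add(Pow(V, 2), Pow(V, 2)), V), Add(-4, Mul(-1, Add(Rational(1, 2), Rational(-1, 8))))), -8) = Add(Mul(Add(Mul(2, Pow(V, 2)), V), Add(-4, Mul(-1, Rational(3, 8)))), -8) = Add(Mul(Add(V, Mul(2, Pow(V, 2))), Add(-4, Rational(-3, 8))), -8) = Add(Mul(Add(V, Mul(2, Pow(V, 2))), Rational(-35, 8)), -8) = Add(Add(Mul(Rational(-35, 4), Pow(V, 2)), Mul(Rational(-35, 8), V)), -8) = Add(-8, Mul(Rational(-35, 4), Pow(V, 2)), Mul(Rational(-35, 8), V)))
Add(-424871, Mul(-1, Function('w')(Function('W')(-24, 19)))) = Add(-424871, Mul(-1, Add(-8, Mul(Rational(-35, 4), Pow(Add(19, -24), 2)), Mul(Rational(-35, 8), Add(19, -24))))) = Add(-424871, Mul(-1, Add(-8, Mul(Rational(-35, 4), Pow(-5, 2)), Mul(Rational(-35, 8), -5)))) = Add(-424871, Mul(-1, Add(-8, Mul(Rational(-35, 4), 25), Rational(175, 8)))) = Add(-424871, Mul(-1, Add(-8, Rational(-875, 4), Rational(175, 8)))) = Add(-424871, Mul(-1, Rational(-1639, 8))) = Add(-424871, Rational(1639, 8)) = Rational(-3397329, 8)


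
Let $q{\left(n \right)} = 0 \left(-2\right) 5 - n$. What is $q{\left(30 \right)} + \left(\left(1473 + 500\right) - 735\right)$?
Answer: $1208$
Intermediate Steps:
$q{\left(n \right)} = - n$ ($q{\left(n \right)} = 0 \cdot 5 - n = 0 - n = - n$)
$q{\left(30 \right)} + \left(\left(1473 + 500\right) - 735\right) = \left(-1\right) 30 + \left(\left(1473 + 500\right) - 735\right) = -30 + \left(1973 - 735\right) = -30 + 1238 = 1208$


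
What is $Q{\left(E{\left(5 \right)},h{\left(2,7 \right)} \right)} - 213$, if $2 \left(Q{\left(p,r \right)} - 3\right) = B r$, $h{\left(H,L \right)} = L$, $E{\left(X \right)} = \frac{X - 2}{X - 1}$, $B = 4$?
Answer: $-196$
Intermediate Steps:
$E{\left(X \right)} = \frac{-2 + X}{-1 + X}$
$Q{\left(p,r \right)} = 3 + 2 r$ ($Q{\left(p,r \right)} = 3 + \frac{4 r}{2} = 3 + 2 r$)
$Q{\left(E{\left(5 \right)},h{\left(2,7 \right)} \right)} - 213 = \left(3 + 2 \cdot 7\right) - 213 = \left(3 + 14\right) - 213 = 17 - 213 = -196$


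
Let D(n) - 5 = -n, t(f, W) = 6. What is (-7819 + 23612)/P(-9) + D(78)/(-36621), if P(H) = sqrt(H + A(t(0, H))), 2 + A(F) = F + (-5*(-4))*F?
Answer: 73/36621 + 15793*sqrt(115)/115 ≈ 1472.7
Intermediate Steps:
A(F) = -2 + 21*F (A(F) = -2 + (F + (-5*(-4))*F) = -2 + (F + 20*F) = -2 + 21*F)
P(H) = sqrt(124 + H) (P(H) = sqrt(H + (-2 + 21*6)) = sqrt(H + (-2 + 126)) = sqrt(H + 124) = sqrt(124 + H))
D(n) = 5 - n
(-7819 + 23612)/P(-9) + D(78)/(-36621) = (-7819 + 23612)/(sqrt(124 - 9)) + (5 - 1*78)/(-36621) = 15793/(sqrt(115)) + (5 - 78)*(-1/36621) = 15793*(sqrt(115)/115) - 73*(-1/36621) = 15793*sqrt(115)/115 + 73/36621 = 73/36621 + 15793*sqrt(115)/115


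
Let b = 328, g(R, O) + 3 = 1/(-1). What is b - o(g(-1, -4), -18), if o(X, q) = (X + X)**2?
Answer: 264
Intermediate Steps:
g(R, O) = -4 (g(R, O) = -3 + 1/(-1) = -3 - 1 = -4)
o(X, q) = 4*X**2 (o(X, q) = (2*X)**2 = 4*X**2)
b - o(g(-1, -4), -18) = 328 - 4*(-4)**2 = 328 - 4*16 = 328 - 1*64 = 328 - 64 = 264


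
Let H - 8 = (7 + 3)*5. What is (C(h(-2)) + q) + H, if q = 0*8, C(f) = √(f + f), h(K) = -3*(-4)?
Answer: 58 + 2*√6 ≈ 62.899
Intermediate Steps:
h(K) = 12
C(f) = √2*√f (C(f) = √(2*f) = √2*√f)
H = 58 (H = 8 + (7 + 3)*5 = 8 + 10*5 = 8 + 50 = 58)
q = 0
(C(h(-2)) + q) + H = (√2*√12 + 0) + 58 = (√2*(2*√3) + 0) + 58 = (2*√6 + 0) + 58 = 2*√6 + 58 = 58 + 2*√6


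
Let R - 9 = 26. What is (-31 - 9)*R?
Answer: -1400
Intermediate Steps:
R = 35 (R = 9 + 26 = 35)
(-31 - 9)*R = (-31 - 9)*35 = -40*35 = -1400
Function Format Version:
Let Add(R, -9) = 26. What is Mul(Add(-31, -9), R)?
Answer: -1400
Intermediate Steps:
R = 35 (R = Add(9, 26) = 35)
Mul(Add(-31, -9), R) = Mul(Add(-31, -9), 35) = Mul(-40, 35) = -1400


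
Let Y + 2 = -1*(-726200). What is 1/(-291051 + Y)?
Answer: 1/435147 ≈ 2.2981e-6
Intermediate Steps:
Y = 726198 (Y = -2 - 1*(-726200) = -2 + 726200 = 726198)
1/(-291051 + Y) = 1/(-291051 + 726198) = 1/435147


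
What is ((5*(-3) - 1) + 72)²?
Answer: 3136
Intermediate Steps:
((5*(-3) - 1) + 72)² = ((-15 - 1) + 72)² = (-16 + 72)² = 56² = 3136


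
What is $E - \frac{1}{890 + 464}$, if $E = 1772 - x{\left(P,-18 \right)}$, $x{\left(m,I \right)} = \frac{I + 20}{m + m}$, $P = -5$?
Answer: $\frac{11997789}{6770} \approx 1772.2$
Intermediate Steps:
$x{\left(m,I \right)} = \frac{20 + I}{2 m}$
$E = \frac{8861}{5}$ ($E = 1772 - \frac{20 - 18}{2 \left(-5\right)} = 1772 - \frac{1}{2} \left(- \frac{1}{5}\right) 2 = 1772 - - \frac{1}{5} = 1772 + \frac{1}{5} = \frac{8861}{5} \approx 1772.2$)
$E - \frac{1}{890 + 464} = \frac{8861}{5} - \frac{1}{890 + 464} = \frac{8861}{5} - \frac{1}{1354} = \frac{11997789}{6770}$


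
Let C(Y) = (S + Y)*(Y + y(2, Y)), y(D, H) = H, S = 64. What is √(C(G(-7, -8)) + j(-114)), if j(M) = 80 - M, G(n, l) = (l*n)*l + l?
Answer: √357698 ≈ 598.08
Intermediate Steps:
G(n, l) = l + n*l² (G(n, l) = n*l² + l = l + n*l²)
C(Y) = 2*Y*(64 + Y) (C(Y) = (64 + Y)*(Y + Y) = (64 + Y)*(2*Y) = 2*Y*(64 + Y))
√(C(G(-7, -8)) + j(-114)) = √(2*(-8*(1 - 8*(-7)))*(64 - 8*(1 - 8*(-7))) + (80 - 1*(-114))) = √(2*(-8*(1 + 56))*(64 - 8*(1 + 56)) + (80 + 114)) = √(2*(-8*57)*(64 - 8*57) + 194) = √(2*(-456)*(64 - 456) + 194) = √(2*(-456)*(-392) + 194) = √(357504 + 194) = √357698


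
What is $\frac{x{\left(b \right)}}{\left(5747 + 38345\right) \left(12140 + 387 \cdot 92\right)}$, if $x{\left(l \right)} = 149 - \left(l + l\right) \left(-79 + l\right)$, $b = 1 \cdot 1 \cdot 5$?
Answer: $\frac{889}{2105128448} \approx 4.223 \cdot 10^{-7}$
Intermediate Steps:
$b = 5$ ($b = 1 \cdot 5 = 5$)
$x{\left(l \right)} = 149 - 2 l \left(-79 + l\right)$
$\frac{x{\left(b \right)}}{\left(5747 + 38345\right) \left(12140 + 387 \cdot 92\right)} = \frac{149 - 2 \cdot 5^{2} + 158 \cdot 5}{\left(5747 + 38345\right) \left(12140 + 387 \cdot 92\right)} = \frac{149 - 50 + 790}{44092 \left(12140 + 35604\right)} = \frac{149 - 50 + 790}{44092 \cdot 47744} = \frac{889}{2105128448}$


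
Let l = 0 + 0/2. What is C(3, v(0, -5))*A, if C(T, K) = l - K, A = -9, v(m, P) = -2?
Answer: -18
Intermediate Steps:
l = 0 (l = 0 + 0*(1/2) = 0 + 0 = 0)
C(T, K) = -K (C(T, K) = 0 - K = -K)
C(3, v(0, -5))*A = -1*(-2)*(-9) = 2*(-9) = -18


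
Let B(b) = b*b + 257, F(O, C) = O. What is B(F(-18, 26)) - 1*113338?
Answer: -112757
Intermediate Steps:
B(b) = 257 + b**2 (B(b) = b**2 + 257 = 257 + b**2)
B(F(-18, 26)) - 1*113338 = (257 + (-18)**2) - 1*113338 = (257 + 324) - 113338 = 581 - 113338 = -112757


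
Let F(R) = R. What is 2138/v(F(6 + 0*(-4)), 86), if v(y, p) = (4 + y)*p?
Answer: 1069/430 ≈ 2.4860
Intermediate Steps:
v(y, p) = p*(4 + y)
2138/v(F(6 + 0*(-4)), 86) = 2138/((86*(4 + (6 + 0*(-4))))) = 2138/((86*(4 + (6 + 0)))) = 2138/((86*(4 + 6))) = 2138/((86*10)) = 2138/860 = 2138*(1/860) = 1069/430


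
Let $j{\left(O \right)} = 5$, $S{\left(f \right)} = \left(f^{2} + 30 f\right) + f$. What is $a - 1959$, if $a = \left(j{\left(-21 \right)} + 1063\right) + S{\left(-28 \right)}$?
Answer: $-975$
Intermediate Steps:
$S{\left(f \right)} = f^{2} + 31 f$
$a = 984$ ($a = \left(5 + 1063\right) - 28 \left(31 - 28\right) = 1068 - 84 = 984$)
$a - 1959 = 984 - 1959 = -975$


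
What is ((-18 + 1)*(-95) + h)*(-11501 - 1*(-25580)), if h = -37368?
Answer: -503366487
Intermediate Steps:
((-18 + 1)*(-95) + h)*(-11501 - 1*(-25580)) = ((-18 + 1)*(-95) - 37368)*(-11501 - 1*(-25580)) = (-17*(-95) - 37368)*(-11501 + 25580) = (1615 - 37368)*14079 = -35753*14079 = -503366487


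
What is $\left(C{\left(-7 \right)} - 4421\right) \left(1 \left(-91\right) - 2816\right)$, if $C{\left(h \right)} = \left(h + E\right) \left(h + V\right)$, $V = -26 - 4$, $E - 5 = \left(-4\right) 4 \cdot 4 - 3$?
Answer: $5430276$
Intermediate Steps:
$E = -62$ ($E = 5 + \left(\left(-4\right) 4 \cdot 4 - 3\right) = 5 - 67 = -62$)
$V = -30$ ($V = -26 - 4 = -30$)
$C{\left(h \right)} = \left(-62 + h\right) \left(-30 + h\right)$ ($C{\left(h \right)} = \left(h - 62\right) \left(h - 30\right) = \left(-62 + h\right) \left(-30 + h\right)$)
$\left(C{\left(-7 \right)} - 4421\right) \left(1 \left(-91\right) - 2816\right) = \left(\left(1860 + \left(-7\right)^{2} - -644\right) - 4421\right) \left(1 \left(-91\right) - 2816\right) = \left(\left(1860 + 49 + 644\right) - 4421\right) \left(-91 - 2816\right) = \left(2553 - 4421\right) \left(-2907\right) = \left(-1868\right) \left(-2907\right) = 5430276$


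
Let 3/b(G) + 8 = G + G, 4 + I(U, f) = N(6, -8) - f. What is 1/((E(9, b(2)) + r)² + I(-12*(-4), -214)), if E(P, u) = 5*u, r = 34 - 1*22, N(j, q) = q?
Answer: 16/4321 ≈ 0.0037028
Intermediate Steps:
I(U, f) = -12 - f (I(U, f) = -4 + (-8 - f) = -12 - f)
b(G) = 3/(-8 + 2*G) (b(G) = 3/(-8 + (G + G)) = 3/(-8 + 2*G))
r = 12 (r = 34 - 22 = 12)
1/((E(9, b(2)) + r)² + I(-12*(-4), -214)) = 1/((5*(3/(2*(-4 + 2))) + 12)² + (-12 - 1*(-214))) = 1/((5*((3/2)/(-2)) + 12)² + (-12 + 214)) = 1/((5*((3/2)*(-½)) + 12)² + 202) = 1/((5*(-¾) + 12)² + 202) = 1/((-15/4 + 12)² + 202) = 1/((33/4)² + 202) = 1/(1089/16 + 202) = 1/(4321/16) = 16/4321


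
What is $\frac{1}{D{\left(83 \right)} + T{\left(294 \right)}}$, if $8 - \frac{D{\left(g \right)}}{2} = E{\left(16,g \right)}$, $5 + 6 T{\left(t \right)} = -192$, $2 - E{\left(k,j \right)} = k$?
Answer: $\frac{6}{67} \approx 0.089552$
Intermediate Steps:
$E{\left(k,j \right)} = 2 - k$
$T{\left(t \right)} = - \frac{197}{6}$ ($T{\left(t \right)} = - \frac{5}{6} + \frac{1}{6} \left(-192\right) = - \frac{5}{6} - 32 = - \frac{197}{6}$)
$D{\left(g \right)} = 44$ ($D{\left(g \right)} = 16 - 2 \left(2 - 16\right) = 16 - -28 = 16 + 28 = 44$)
$\frac{1}{D{\left(83 \right)} + T{\left(294 \right)}} = \frac{1}{44 - \frac{197}{6}} = \frac{1}{\frac{67}{6}} = \frac{6}{67}$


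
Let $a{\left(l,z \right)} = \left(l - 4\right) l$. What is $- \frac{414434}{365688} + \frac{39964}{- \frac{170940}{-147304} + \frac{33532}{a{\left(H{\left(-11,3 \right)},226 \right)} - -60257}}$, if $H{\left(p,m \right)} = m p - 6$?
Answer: $\frac{8332635536794121035}{354863536647084} \approx 23481.0$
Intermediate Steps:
$H{\left(p,m \right)} = -6 + m p$
$a{\left(l,z \right)} = l \left(-4 + l\right)$ ($a{\left(l,z \right)} = \left(-4 + l\right) l = l \left(-4 + l\right)$)
$- \frac{414434}{365688} + \frac{39964}{- \frac{170940}{-147304} + \frac{33532}{a{\left(H{\left(-11,3 \right)},226 \right)} - -60257}} = - \frac{414434}{365688} + \frac{39964}{- \frac{170940}{-147304} + \frac{33532}{\left(-6 + 3 \left(-11\right)\right) \left(-4 + \left(-6 + 3 \left(-11\right)\right)\right) - -60257}} = \left(-414434\right) \frac{1}{365688} + \frac{39964}{\left(-170940\right) \left(- \frac{1}{147304}\right) + \frac{33532}{\left(-6 - 33\right) \left(-4 - 39\right) + 60257}} = - \frac{207217}{182844} + \frac{39964}{\frac{42735}{36826} + \frac{33532}{- 39 \left(-4 - 39\right) + 60257}} = - \frac{207217}{182844} + \frac{39964}{\frac{42735}{36826} + \frac{33532}{\left(-39\right) \left(-43\right) + 60257}} = - \frac{207217}{182844} + \frac{39964}{\frac{42735}{36826} + \frac{33532}{1677 + 60257}} = - \frac{207217}{182844} + \frac{39964}{\frac{42735}{36826} + \frac{33532}{61934}} = - \frac{207217}{182844} + \frac{39964}{\frac{42735}{36826} + 33532 \cdot \frac{1}{61934}} = - \frac{207217}{182844} + \frac{39964}{\frac{42735}{36826} + \frac{16766}{30967}} = - \frac{207217}{182844} + \frac{39964}{\frac{1940799461}{1140390742}} = - \frac{207217}{182844} + 39964 \cdot \frac{1140390742}{1940799461} = - \frac{207217}{182844} + \frac{45574575613288}{1940799461} = \frac{8332635536794121035}{354863536647084}$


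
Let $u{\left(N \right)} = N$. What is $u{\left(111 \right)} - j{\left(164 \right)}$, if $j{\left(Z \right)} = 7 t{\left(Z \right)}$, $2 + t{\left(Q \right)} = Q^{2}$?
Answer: $-188147$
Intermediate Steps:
$t{\left(Q \right)} = -2 + Q^{2}$
$j{\left(Z \right)} = -14 + 7 Z^{2}$ ($j{\left(Z \right)} = 7 \left(-2 + Z^{2}\right) = -14 + 7 Z^{2}$)
$u{\left(111 \right)} - j{\left(164 \right)} = 111 - \left(-14 + 7 \cdot 164^{2}\right) = 111 - \left(-14 + 7 \cdot 26896\right) = 111 - \left(-14 + 188272\right) = 111 - 188258 = -188147$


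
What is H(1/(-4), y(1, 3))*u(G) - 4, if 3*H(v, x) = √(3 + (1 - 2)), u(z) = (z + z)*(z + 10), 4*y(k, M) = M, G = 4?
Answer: -4 + 112*√2/3 ≈ 48.797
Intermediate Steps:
y(k, M) = M/4
u(z) = 2*z*(10 + z) (u(z) = (2*z)*(10 + z) = 2*z*(10 + z))
H(v, x) = √2/3 (H(v, x) = √(3 + (1 - 2))/3 = √(3 - 1)/3 = √2/3)
H(1/(-4), y(1, 3))*u(G) - 4 = (√2/3)*(2*4*(10 + 4)) - 4 = (√2/3)*(2*4*14) - 4 = (√2/3)*112 - 4 = 112*√2/3 - 4 = -4 + 112*√2/3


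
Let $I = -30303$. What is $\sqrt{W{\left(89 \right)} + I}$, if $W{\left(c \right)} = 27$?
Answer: $174 i \approx 174.0 i$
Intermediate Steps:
$\sqrt{W{\left(89 \right)} + I} = \sqrt{27 - 30303} = \sqrt{-30276} = 174 i$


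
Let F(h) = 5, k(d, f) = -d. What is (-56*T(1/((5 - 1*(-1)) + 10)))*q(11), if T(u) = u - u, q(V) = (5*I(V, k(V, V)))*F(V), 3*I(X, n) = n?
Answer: 0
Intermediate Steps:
I(X, n) = n/3
q(V) = -25*V/3 (q(V) = (5*((-V)/3))*5 = (5*(-V/3))*5 = -5*V/3*5 = -25*V/3)
T(u) = 0
(-56*T(1/((5 - 1*(-1)) + 10)))*q(11) = (-56*0)*(-25/3*11) = 0*(-275/3) = 0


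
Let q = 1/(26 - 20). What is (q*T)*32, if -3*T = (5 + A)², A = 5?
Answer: -1600/9 ≈ -177.78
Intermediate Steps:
T = -100/3 (T = -(5 + 5)²/3 = -⅓*10² = -⅓*100 = -100/3 ≈ -33.333)
q = ⅙ (q = 1/6 = ⅙ ≈ 0.16667)
(q*T)*32 = ((⅙)*(-100/3))*32 = -50/9*32 = -1600/9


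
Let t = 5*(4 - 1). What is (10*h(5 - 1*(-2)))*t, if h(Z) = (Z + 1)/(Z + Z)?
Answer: 600/7 ≈ 85.714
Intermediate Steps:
h(Z) = (1 + Z)/(2*Z) (h(Z) = (1 + Z)/((2*Z)) = (1 + Z)*(1/(2*Z)) = (1 + Z)/(2*Z))
t = 15 (t = 5*3 = 15)
(10*h(5 - 1*(-2)))*t = (10*((1 + (5 - 1*(-2)))/(2*(5 - 1*(-2)))))*15 = (10*((1 + (5 + 2))/(2*(5 + 2))))*15 = (10*((½)*(1 + 7)/7))*15 = (10*((½)*(⅐)*8))*15 = (10*(4/7))*15 = (40/7)*15 = 600/7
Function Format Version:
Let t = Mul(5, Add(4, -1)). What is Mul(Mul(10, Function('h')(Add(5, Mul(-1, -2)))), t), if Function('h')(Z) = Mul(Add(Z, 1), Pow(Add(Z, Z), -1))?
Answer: Rational(600, 7) ≈ 85.714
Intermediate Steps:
Function('h')(Z) = Mul(Rational(1, 2), Pow(Z, -1), Add(1, Z)) (Function('h')(Z) = Mul(Add(1, Z), Pow(Mul(2, Z), -1)) = Mul(Add(1, Z), Mul(Rational(1, 2), Pow(Z, -1))) = Mul(Rational(1, 2), Pow(Z, -1), Add(1, Z)))
t = 15 (t = Mul(5, 3) = 15)
Mul(Mul(10, Function('h')(Add(5, Mul(-1, -2)))), t) = Mul(Mul(10, Mul(Rational(1, 2), Pow(Add(5, Mul(-1, -2)), -1), Add(1, Add(5, Mul(-1, -2))))), 15) = Mul(Mul(10, Mul(Rational(1, 2), Pow(Add(5, 2), -1), Add(1, Add(5, 2)))), 15) = Mul(Mul(10, Mul(Rational(1, 2), Pow(7, -1), Add(1, 7))), 15) = Mul(Mul(10, Mul(Rational(1, 2), Rational(1, 7), 8)), 15) = Mul(Mul(10, Rational(4, 7)), 15) = Mul(Rational(40, 7), 15) = Rational(600, 7)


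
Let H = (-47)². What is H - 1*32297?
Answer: -30088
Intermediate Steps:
H = 2209
H - 1*32297 = 2209 - 1*32297 = 2209 - 32297 = -30088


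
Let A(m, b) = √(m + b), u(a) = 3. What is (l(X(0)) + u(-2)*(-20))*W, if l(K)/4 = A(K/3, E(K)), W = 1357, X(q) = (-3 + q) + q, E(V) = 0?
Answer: -81420 + 5428*I ≈ -81420.0 + 5428.0*I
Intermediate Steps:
A(m, b) = √(b + m)
X(q) = -3 + 2*q
l(K) = 4*√3*√K/3 (l(K) = 4*√(0 + K/3) = 4*√(K/3) = 4*(√3*√K/3) = 4*√3*√K/3)
(l(X(0)) + u(-2)*(-20))*W = (4*√3*√(-3 + 2*0)/3 + 3*(-20))*1357 = (4*√3*√(-3 + 0)/3 - 60)*1357 = (4*√3*√(-3)/3 - 60)*1357 = (4*√3*(I*√3)/3 - 60)*1357 = (4*I - 60)*1357 = (-60 + 4*I)*1357 = -81420 + 5428*I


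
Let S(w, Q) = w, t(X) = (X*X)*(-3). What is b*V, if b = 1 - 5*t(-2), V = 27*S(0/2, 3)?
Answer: 0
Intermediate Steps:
t(X) = -3*X² (t(X) = X²*(-3) = -3*X²)
V = 0 (V = 27*(0/2) = 27*(0*(½)) = 27*0 = 0)
b = 61 (b = 1 - (-15)*(-2)² = 1 - (-15)*4 = 1 - 5*(-12) = 1 + 60 = 61)
b*V = 61*0 = 0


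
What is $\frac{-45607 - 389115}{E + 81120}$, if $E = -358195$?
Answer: $\frac{434722}{277075} \approx 1.569$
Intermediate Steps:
$\frac{-45607 - 389115}{E + 81120} = \frac{-45607 - 389115}{-358195 + 81120} = - \frac{434722}{-277075} = \left(-434722\right) \left(- \frac{1}{277075}\right) = \frac{434722}{277075}$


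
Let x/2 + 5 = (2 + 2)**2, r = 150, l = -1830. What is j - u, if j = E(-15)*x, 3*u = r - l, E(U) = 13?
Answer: -374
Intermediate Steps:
x = 22 (x = -10 + 2*(2 + 2)**2 = -10 + 2*4**2 = -10 + 2*16 = -10 + 32 = 22)
u = 660 (u = (150 - 1*(-1830))/3 = (150 + 1830)/3 = (1/3)*1980 = 660)
j = 286 (j = 13*22 = 286)
j - u = 286 - 1*660 = 286 - 660 = -374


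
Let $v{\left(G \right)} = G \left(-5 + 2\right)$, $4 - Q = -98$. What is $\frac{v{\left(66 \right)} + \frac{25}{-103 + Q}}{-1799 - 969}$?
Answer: $\frac{223}{2768} \approx 0.080564$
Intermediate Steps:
$Q = 102$ ($Q = 4 - -98 = 4 + 98 = 102$)
$v{\left(G \right)} = - 3 G$ ($v{\left(G \right)} = G \left(-3\right) = - 3 G$)
$\frac{v{\left(66 \right)} + \frac{25}{-103 + Q}}{-1799 - 969} = \frac{\left(-3\right) 66 + \frac{25}{-103 + 102}}{-1799 - 969} = \frac{-198 + \frac{25}{-1}}{-2768} = \left(-198 + 25 \left(-1\right)\right) \left(- \frac{1}{2768}\right) = \left(-198 - 25\right) \left(- \frac{1}{2768}\right) = \left(-223\right) \left(- \frac{1}{2768}\right) = \frac{223}{2768}$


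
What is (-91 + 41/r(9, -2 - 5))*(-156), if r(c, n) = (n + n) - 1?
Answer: 73112/5 ≈ 14622.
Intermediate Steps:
r(c, n) = -1 + 2*n (r(c, n) = 2*n - 1 = -1 + 2*n)
(-91 + 41/r(9, -2 - 5))*(-156) = (-91 + 41/(-1 + 2*(-2 - 5)))*(-156) = (-91 + 41/(-1 + 2*(-7)))*(-156) = (-91 + 41/(-1 - 14))*(-156) = (-91 + 41/(-15))*(-156) = (-91 + 41*(-1/15))*(-156) = (-91 - 41/15)*(-156) = -1406/15*(-156) = 73112/5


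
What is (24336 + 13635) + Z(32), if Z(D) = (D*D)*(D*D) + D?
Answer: 1086579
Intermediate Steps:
Z(D) = D + D**4 (Z(D) = D**2*D**2 + D = D**4 + D = D + D**4)
(24336 + 13635) + Z(32) = (24336 + 13635) + (32 + 32**4) = 37971 + (32 + 1048576) = 37971 + 1048608 = 1086579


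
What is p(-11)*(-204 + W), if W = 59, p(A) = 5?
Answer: -725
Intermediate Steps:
p(-11)*(-204 + W) = 5*(-204 + 59) = 5*(-145) = -725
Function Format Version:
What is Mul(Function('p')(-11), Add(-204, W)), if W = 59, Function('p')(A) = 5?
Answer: -725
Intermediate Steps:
Mul(Function('p')(-11), Add(-204, W)) = Mul(5, Add(-204, 59)) = Mul(5, -145) = -725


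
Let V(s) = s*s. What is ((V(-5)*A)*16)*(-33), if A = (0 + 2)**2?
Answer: -52800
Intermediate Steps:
V(s) = s**2
A = 4 (A = 2**2 = 4)
((V(-5)*A)*16)*(-33) = (((-5)**2*4)*16)*(-33) = ((25*4)*16)*(-33) = (100*16)*(-33) = 1600*(-33) = -52800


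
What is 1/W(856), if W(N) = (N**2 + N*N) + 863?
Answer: 1/1466335 ≈ 6.8197e-7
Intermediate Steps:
W(N) = 863 + 2*N**2 (W(N) = (N**2 + N**2) + 863 = 2*N**2 + 863 = 863 + 2*N**2)
1/W(856) = 1/(863 + 2*856**2) = 1/(863 + 2*732736) = 1/(863 + 1465472) = 1/1466335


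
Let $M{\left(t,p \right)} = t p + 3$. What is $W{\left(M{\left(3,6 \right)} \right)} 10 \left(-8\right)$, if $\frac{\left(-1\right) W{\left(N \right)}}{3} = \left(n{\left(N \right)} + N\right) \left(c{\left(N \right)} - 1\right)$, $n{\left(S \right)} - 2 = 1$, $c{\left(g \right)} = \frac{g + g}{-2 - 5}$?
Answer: $-40320$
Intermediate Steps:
$c{\left(g \right)} = - \frac{2 g}{7}$ ($c{\left(g \right)} = \frac{2 g}{-7} = 2 g \left(- \frac{1}{7}\right) = - \frac{2 g}{7}$)
$n{\left(S \right)} = 3$ ($n{\left(S \right)} = 2 + 1 = 3$)
$M{\left(t,p \right)} = 3 + p t$ ($M{\left(t,p \right)} = p t + 3 = 3 + p t$)
$W{\left(N \right)} = - 3 \left(-1 - \frac{2 N}{7}\right) \left(3 + N\right)$ ($W{\left(N \right)} = - 3 \left(3 + N\right) \left(- \frac{2 N}{7} - 1\right) = - 3 \left(3 + N\right) \left(-1 - \frac{2 N}{7}\right) = - 3 \left(-1 - \frac{2 N}{7}\right) \left(3 + N\right)$)
$W{\left(M{\left(3,6 \right)} \right)} 10 \left(-8\right) = \left(9 + \frac{6 \left(3 + 6 \cdot 3\right)^{2}}{7} + \frac{39 \left(3 + 6 \cdot 3\right)}{7}\right) 10 \left(-8\right) = \left(9 + \frac{6 \left(3 + 18\right)^{2}}{7} + \frac{39 \left(3 + 18\right)}{7}\right) 10 \left(-8\right) = \left(9 + \frac{6 \cdot 21^{2}}{7} + \frac{39}{7} \cdot 21\right) 10 \left(-8\right) = \left(9 + \frac{6}{7} \cdot 441 + 117\right) 10 \left(-8\right) = \left(9 + 378 + 117\right) 10 \left(-8\right) = 504 \cdot 10 \left(-8\right) = 5040 \left(-8\right) = -40320$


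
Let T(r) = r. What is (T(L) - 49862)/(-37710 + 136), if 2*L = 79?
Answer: 99645/75148 ≈ 1.3260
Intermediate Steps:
L = 79/2 (L = (½)*79 = 79/2 ≈ 39.500)
(T(L) - 49862)/(-37710 + 136) = (79/2 - 49862)/(-37710 + 136) = -99645/2/(-37574) = -99645/2*(-1/37574) = 99645/75148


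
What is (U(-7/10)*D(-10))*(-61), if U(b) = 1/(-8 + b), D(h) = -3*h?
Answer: 6100/29 ≈ 210.34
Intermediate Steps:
(U(-7/10)*D(-10))*(-61) = ((-3*(-10))/(-8 - 7/10))*(-61) = (30/(-8 - 7*⅒))*(-61) = (30/(-8 - 7/10))*(-61) = (30/(-87/10))*(-61) = -10/87*30*(-61) = -100/29*(-61) = 6100/29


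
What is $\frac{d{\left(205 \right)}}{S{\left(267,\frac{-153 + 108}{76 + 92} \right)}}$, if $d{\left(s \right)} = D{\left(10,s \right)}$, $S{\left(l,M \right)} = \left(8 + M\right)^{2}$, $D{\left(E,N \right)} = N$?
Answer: $\frac{642880}{187489} \approx 3.4289$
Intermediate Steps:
$d{\left(s \right)} = s$
$\frac{d{\left(205 \right)}}{S{\left(267,\frac{-153 + 108}{76 + 92} \right)}} = \frac{205}{\left(8 + \frac{-153 + 108}{76 + 92}\right)^{2}} = \frac{205}{\left(8 - \frac{45}{168}\right)^{2}} = \frac{205}{\left(8 - \frac{15}{56}\right)^{2}} = \frac{205}{\left(\frac{433}{56}\right)^{2}} = \frac{205}{\frac{187489}{3136}} = 205 \cdot \frac{3136}{187489} = \frac{642880}{187489}$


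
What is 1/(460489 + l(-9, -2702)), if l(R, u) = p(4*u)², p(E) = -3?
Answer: 1/460498 ≈ 2.1716e-6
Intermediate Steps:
l(R, u) = 9 (l(R, u) = (-3)² = 9)
1/(460489 + l(-9, -2702)) = 1/(460489 + 9) = 1/460498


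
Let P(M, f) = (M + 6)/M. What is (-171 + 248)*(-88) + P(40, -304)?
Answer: -135497/20 ≈ -6774.9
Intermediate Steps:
P(M, f) = (6 + M)/M
(-171 + 248)*(-88) + P(40, -304) = (-171 + 248)*(-88) + (6 + 40)/40 = 77*(-88) + (1/40)*46 = -6776 + 23/20 = -135497/20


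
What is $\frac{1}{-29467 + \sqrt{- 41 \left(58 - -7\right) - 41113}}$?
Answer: $- \frac{29467}{868347867} - \frac{i \sqrt{43778}}{868347867} \approx -3.3935 \cdot 10^{-5} - 2.4095 \cdot 10^{-7} i$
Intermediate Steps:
$\frac{1}{-29467 + \sqrt{- 41 \left(58 - -7\right) - 41113}} = \frac{1}{-29467 + \sqrt{- 41 \left(58 + 7\right) - 41113}} = \frac{1}{-29467 + \sqrt{\left(-41\right) 65 - 41113}} = \frac{1}{-29467 + \sqrt{-2665 - 41113}} = \frac{1}{-29467 + \sqrt{-43778}} = \frac{1}{-29467 + i \sqrt{43778}}$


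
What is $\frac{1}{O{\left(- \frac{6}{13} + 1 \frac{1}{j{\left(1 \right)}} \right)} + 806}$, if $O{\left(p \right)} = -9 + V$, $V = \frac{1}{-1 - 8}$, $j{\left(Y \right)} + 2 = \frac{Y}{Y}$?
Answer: $\frac{9}{7172} \approx 0.0012549$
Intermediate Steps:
$j{\left(Y \right)} = -1$ ($j{\left(Y \right)} = -2 + \frac{Y}{Y} = -2 + 1 = -1$)
$V = - \frac{1}{9}$ ($V = \frac{1}{-9} = - \frac{1}{9} \approx -0.11111$)
$O{\left(p \right)} = - \frac{82}{9}$ ($O{\left(p \right)} = -9 - \frac{1}{9} = - \frac{82}{9}$)
$\frac{1}{O{\left(- \frac{6}{13} + 1 \frac{1}{j{\left(1 \right)}} \right)} + 806} = \frac{1}{- \frac{82}{9} + 806} = \frac{1}{\frac{7172}{9}} = \frac{9}{7172}$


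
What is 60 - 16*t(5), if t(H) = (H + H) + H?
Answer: -180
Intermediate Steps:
t(H) = 3*H (t(H) = 2*H + H = 3*H)
60 - 16*t(5) = 60 - 48*5 = 60 - 16*15 = 60 - 240 = -180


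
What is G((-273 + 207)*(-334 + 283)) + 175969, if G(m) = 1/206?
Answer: 36249615/206 ≈ 1.7597e+5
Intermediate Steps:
G(m) = 1/206
G((-273 + 207)*(-334 + 283)) + 175969 = 1/206 + 175969 = 36249615/206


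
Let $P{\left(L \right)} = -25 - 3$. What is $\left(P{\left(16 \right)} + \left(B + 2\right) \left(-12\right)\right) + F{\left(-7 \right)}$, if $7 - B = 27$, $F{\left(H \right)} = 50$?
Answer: $238$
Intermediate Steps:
$P{\left(L \right)} = -28$
$B = -20$ ($B = 7 - 27 = -20$)
$\left(P{\left(16 \right)} + \left(B + 2\right) \left(-12\right)\right) + F{\left(-7 \right)} = \left(-28 + \left(-20 + 2\right) \left(-12\right)\right) + 50 = \left(-28 - -216\right) + 50 = \left(-28 + 216\right) + 50 = 188 + 50 = 238$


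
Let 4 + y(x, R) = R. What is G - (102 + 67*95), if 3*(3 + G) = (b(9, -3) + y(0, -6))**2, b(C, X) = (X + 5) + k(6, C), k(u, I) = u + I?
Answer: -19361/3 ≈ -6453.7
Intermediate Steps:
k(u, I) = I + u
y(x, R) = -4 + R
b(C, X) = 11 + C + X (b(C, X) = (X + 5) + (C + 6) = (5 + X) + (6 + C) = 11 + C + X)
G = 40/3 (G = -3 + ((11 + 9 - 3) + (-4 - 6))**2/3 = -3 + (17 - 10)**2/3 = -3 + (1/3)*7**2 = -3 + (1/3)*49 = -3 + 49/3 = 40/3 ≈ 13.333)
G - (102 + 67*95) = 40/3 - (102 + 67*95) = 40/3 - (102 + 6365) = 40/3 - 1*6467 = 40/3 - 6467 = -19361/3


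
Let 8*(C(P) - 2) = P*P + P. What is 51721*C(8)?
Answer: 568931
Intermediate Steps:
C(P) = 2 + P/8 + P**2/8 (C(P) = 2 + (P*P + P)/8 = 2 + (P**2 + P)/8 = 2 + (P + P**2)/8 = 2 + (P/8 + P**2/8) = 2 + P/8 + P**2/8)
51721*C(8) = 51721*(2 + (1/8)*8 + (1/8)*8**2) = 51721*(2 + 1 + (1/8)*64) = 51721*(2 + 1 + 8) = 51721*11 = 568931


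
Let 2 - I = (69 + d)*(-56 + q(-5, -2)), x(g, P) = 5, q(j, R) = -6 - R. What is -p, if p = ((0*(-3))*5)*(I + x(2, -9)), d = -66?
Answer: 0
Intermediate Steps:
I = 182 (I = 2 - (69 - 66)*(-56 + (-6 - 1*(-2))) = 2 - 3*(-56 + (-6 + 2)) = 2 - 3*(-56 - 4) = 2 - 3*(-60) = 2 - 1*(-180) = 2 + 180 = 182)
p = 0 (p = ((0*(-3))*5)*(182 + 5) = (0*5)*187 = 0*187 = 0)
-p = -1*0 = 0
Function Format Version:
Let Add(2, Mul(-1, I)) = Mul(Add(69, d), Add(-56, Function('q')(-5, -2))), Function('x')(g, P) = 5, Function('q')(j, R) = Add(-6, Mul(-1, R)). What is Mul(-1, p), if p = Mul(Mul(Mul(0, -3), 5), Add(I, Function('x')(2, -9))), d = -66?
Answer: 0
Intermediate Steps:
I = 182 (I = Add(2, Mul(-1, Mul(Add(69, -66), Add(-56, Add(-6, Mul(-1, -2)))))) = Add(2, Mul(-1, Mul(3, Add(-56, Add(-6, 2))))) = Add(2, Mul(-1, Mul(3, Add(-56, -4)))) = Add(2, Mul(-1, Mul(3, -60))) = Add(2, Mul(-1, -180)) = Add(2, 180) = 182)
p = 0 (p = Mul(Mul(Mul(0, -3), 5), Add(182, 5)) = Mul(Mul(0, 5), 187) = Mul(0, 187) = 0)
Mul(-1, p) = Mul(-1, 0) = 0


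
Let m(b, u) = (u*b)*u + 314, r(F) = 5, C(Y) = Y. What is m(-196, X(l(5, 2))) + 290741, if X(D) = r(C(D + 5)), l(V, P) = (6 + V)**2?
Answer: 286155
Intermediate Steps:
X(D) = 5
m(b, u) = 314 + b*u**2 (m(b, u) = (b*u)*u + 314 = b*u**2 + 314 = 314 + b*u**2)
m(-196, X(l(5, 2))) + 290741 = (314 - 196*5**2) + 290741 = (314 - 196*25) + 290741 = (314 - 4900) + 290741 = -4586 + 290741 = 286155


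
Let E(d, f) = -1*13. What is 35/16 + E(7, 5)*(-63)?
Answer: 13139/16 ≈ 821.19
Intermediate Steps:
E(d, f) = -13
35/16 + E(7, 5)*(-63) = 35/16 - 13*(-63) = 35*(1/16) + 819 = 35/16 + 819 = 13139/16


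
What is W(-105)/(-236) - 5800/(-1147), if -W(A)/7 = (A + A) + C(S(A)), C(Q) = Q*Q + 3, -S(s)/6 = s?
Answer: 3186416897/270692 ≈ 11771.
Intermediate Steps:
S(s) = -6*s
C(Q) = 3 + Q**2 (C(Q) = Q**2 + 3 = 3 + Q**2)
W(A) = -21 - 252*A**2 - 14*A (W(A) = -7*((A + A) + (3 + (-6*A)**2)) = -7*(2*A + (3 + 36*A**2)) = -7*(3 + 2*A + 36*A**2) = -21 - 252*A**2 - 14*A)
W(-105)/(-236) - 5800/(-1147) = (-21 - 252*(-105)**2 - 14*(-105))/(-236) - 5800/(-1147) = (-21 - 252*11025 + 1470)*(-1/236) - 5800*(-1/1147) = (-21 - 2778300 + 1470)*(-1/236) + 5800/1147 = -2776851*(-1/236) + 5800/1147 = 2776851/236 + 5800/1147 = 3186416897/270692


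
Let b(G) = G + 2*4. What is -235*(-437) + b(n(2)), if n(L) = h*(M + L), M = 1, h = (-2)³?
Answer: 102679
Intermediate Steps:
h = -8
n(L) = -8 - 8*L (n(L) = -8*(1 + L) = -8 - 8*L)
b(G) = 8 + G (b(G) = G + 8 = 8 + G)
-235*(-437) + b(n(2)) = -235*(-437) + (8 + (-8 - 8*2)) = 102695 + (8 + (-8 - 16)) = 102695 + (8 - 24) = 102695 - 16 = 102679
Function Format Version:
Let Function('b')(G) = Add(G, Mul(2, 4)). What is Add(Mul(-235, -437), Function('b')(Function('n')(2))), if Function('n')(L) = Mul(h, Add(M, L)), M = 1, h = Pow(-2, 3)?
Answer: 102679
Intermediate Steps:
h = -8
Function('n')(L) = Add(-8, Mul(-8, L)) (Function('n')(L) = Mul(-8, Add(1, L)) = Add(-8, Mul(-8, L)))
Function('b')(G) = Add(8, G) (Function('b')(G) = Add(G, 8) = Add(8, G))
Add(Mul(-235, -437), Function('b')(Function('n')(2))) = Add(Mul(-235, -437), Add(8, Add(-8, Mul(-8, 2)))) = Add(102695, Add(8, Add(-8, -16))) = Add(102695, Add(8, -24)) = Add(102695, -16) = 102679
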